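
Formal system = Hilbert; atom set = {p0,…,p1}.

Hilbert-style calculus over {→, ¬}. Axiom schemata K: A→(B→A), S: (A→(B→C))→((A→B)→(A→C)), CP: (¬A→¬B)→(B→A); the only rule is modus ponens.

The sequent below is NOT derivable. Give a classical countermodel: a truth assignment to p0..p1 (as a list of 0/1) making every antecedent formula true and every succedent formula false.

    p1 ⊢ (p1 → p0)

Truth-table refutation:
  v=00: Γ:[p1=F] Δ:[(p1 → p0)=T] refutes=False
  v=01: Γ:[p1=T] Δ:[(p1 → p0)=F] refutes=True  ← countermodel

Result: [0, 1]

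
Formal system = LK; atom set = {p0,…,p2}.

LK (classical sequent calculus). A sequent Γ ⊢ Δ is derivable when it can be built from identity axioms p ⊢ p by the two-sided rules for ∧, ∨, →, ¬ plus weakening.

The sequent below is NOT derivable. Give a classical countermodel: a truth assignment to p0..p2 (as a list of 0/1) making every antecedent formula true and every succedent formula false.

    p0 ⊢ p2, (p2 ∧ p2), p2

Enumerate valuations to refute Γ ⊢ Δ:
  v=000: Γ:[p0=F] Δ:[p2=F, (p2 ∧ p2)=F, p2=F] refutes=False
  v=001: Γ:[p0=F] Δ:[p2=T, (p2 ∧ p2)=T, p2=T] refutes=False
  v=010: Γ:[p0=F] Δ:[p2=F, (p2 ∧ p2)=F, p2=F] refutes=False
  v=011: Γ:[p0=F] Δ:[p2=T, (p2 ∧ p2)=T, p2=T] refutes=False
  v=100: Γ:[p0=T] Δ:[p2=F, (p2 ∧ p2)=F, p2=F] refutes=True  ← countermodel

Result: [1, 0, 0]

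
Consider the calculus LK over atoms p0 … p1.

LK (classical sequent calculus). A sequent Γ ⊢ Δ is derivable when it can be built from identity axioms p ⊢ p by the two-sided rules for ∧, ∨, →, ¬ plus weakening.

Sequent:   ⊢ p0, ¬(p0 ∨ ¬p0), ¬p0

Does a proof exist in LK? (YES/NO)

Derivation trace:
[¬R]  ⊢ p0, ¬(p0 ∨ ¬p0), ¬p0
  [¬R] p0 ⊢ p0, ¬(p0 ∨ ¬p0)
    [∨L] p0, (p0 ∨ ¬p0) ⊢ p0
      [WR] p0 ⊢ p0, p0
        [Ax] p0 ⊢ p0
      [¬L] p0, ¬p0 ⊢ 
        [Ax] p0 ⊢ p0

Result: YES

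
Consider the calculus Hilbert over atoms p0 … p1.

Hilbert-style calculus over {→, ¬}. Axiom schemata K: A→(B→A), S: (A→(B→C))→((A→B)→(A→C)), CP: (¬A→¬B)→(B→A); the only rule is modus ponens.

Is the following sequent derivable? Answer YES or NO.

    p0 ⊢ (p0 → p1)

Enumerate valuations to refute Γ ⊢ Δ:
  v=00: Γ:[p0=F] Δ:[(p0 → p1)=T] refutes=False
  v=01: Γ:[p0=F] Δ:[(p0 → p1)=T] refutes=False
  v=10: Γ:[p0=T] Δ:[(p0 → p1)=F] refutes=True  ← countermodel

Result: NO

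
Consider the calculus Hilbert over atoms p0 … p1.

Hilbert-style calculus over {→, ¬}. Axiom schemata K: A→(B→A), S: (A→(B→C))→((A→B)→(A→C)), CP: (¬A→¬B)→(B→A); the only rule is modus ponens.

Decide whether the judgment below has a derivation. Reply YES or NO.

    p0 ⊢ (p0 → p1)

Enumerate valuations to refute Γ ⊢ Δ:
  v=00: Γ:[p0=F] Δ:[(p0 → p1)=T] refutes=False
  v=01: Γ:[p0=F] Δ:[(p0 → p1)=T] refutes=False
  v=10: Γ:[p0=T] Δ:[(p0 → p1)=F] refutes=True  ← countermodel

Result: NO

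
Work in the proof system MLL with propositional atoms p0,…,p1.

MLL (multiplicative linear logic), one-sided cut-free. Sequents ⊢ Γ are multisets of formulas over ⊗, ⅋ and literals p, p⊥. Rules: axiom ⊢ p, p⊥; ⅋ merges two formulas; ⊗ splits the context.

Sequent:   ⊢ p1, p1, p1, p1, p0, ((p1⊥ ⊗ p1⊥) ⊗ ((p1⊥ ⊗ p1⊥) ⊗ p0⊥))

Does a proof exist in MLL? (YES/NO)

Derivation trace:
[⊗]  ⊢ p1, p1, p1, p1, p0, ((p1⊥ ⊗ p1⊥) ⊗ ((p1⊥ ⊗ p1⊥) ⊗ p0⊥))
  [⊗]  ⊢ p1, p1, (p1⊥ ⊗ p1⊥)
    [Ax]  ⊢ p1, p1⊥
    [Ax]  ⊢ p1, p1⊥
  [⊗]  ⊢ p1, p1, p0, ((p1⊥ ⊗ p1⊥) ⊗ p0⊥)
    [⊗]  ⊢ p1, p1, (p1⊥ ⊗ p1⊥)
      [Ax]  ⊢ p1, p1⊥
      [Ax]  ⊢ p1, p1⊥
    [Ax]  ⊢ p0, p0⊥

Result: YES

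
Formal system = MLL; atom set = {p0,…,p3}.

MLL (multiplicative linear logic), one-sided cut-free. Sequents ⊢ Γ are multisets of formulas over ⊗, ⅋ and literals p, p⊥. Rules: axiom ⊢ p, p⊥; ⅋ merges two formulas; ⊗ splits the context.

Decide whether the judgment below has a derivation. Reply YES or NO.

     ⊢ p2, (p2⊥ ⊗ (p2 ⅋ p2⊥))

Proof tree:
[⊗]  ⊢ p2, (p2⊥ ⊗ (p2 ⅋ p2⊥))
  [Ax]  ⊢ p2, p2⊥
  [⅋]  ⊢ (p2 ⅋ p2⊥)
    [Ax]  ⊢ p2, p2⊥

Result: YES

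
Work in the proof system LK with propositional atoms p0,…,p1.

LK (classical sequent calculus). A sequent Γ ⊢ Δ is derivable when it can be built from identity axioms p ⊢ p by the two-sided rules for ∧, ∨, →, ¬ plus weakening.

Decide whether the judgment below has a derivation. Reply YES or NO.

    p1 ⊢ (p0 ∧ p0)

Enumerate valuations to refute Γ ⊢ Δ:
  v=00: Γ:[p1=F] Δ:[(p0 ∧ p0)=F] refutes=False
  v=01: Γ:[p1=T] Δ:[(p0 ∧ p0)=F] refutes=True  ← countermodel

Result: NO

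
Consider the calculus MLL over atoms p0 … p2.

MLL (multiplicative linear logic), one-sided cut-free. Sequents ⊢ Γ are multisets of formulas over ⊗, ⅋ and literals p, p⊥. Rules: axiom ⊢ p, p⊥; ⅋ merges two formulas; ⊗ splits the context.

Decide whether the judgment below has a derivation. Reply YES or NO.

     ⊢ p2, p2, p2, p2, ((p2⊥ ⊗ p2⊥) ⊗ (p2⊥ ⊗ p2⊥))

Derivation trace:
[⊗]  ⊢ p2, p2, p2, p2, ((p2⊥ ⊗ p2⊥) ⊗ (p2⊥ ⊗ p2⊥))
  [⊗]  ⊢ p2, p2, (p2⊥ ⊗ p2⊥)
    [Ax]  ⊢ p2, p2⊥
    [Ax]  ⊢ p2, p2⊥
  [⊗]  ⊢ p2, p2, (p2⊥ ⊗ p2⊥)
    [Ax]  ⊢ p2, p2⊥
    [Ax]  ⊢ p2, p2⊥

Result: YES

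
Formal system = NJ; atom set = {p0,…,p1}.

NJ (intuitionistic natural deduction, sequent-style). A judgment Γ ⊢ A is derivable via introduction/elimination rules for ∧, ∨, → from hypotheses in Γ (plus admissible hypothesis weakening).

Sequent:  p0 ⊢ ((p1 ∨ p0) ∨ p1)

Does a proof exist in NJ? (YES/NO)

Proof tree:
[∨I₁] p0 ⊢ ((p1 ∨ p0) ∨ p1)
  [∨I₂] p0 ⊢ (p1 ∨ p0)
    [Ax] p0 ⊢ p0

Result: YES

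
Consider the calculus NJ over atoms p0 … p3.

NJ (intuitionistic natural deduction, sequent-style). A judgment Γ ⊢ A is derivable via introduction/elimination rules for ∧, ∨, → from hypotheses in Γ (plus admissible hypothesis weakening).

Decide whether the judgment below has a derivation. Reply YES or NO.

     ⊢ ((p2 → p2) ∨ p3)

Derivation (root first):
[∨I₁]  ⊢ ((p2 → p2) ∨ p3)
  [→I]  ⊢ (p2 → p2)
    [Ax] p2 ⊢ p2

Result: YES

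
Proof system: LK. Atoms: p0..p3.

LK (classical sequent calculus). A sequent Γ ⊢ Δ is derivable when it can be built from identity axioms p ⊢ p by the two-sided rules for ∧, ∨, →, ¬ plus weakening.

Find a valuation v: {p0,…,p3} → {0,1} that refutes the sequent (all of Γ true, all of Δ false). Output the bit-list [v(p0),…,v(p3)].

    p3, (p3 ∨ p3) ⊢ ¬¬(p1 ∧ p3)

Truth-table refutation:
  v=0000: Γ:[p3=F, (p3 ∨ p3)=F] Δ:[¬¬(p1 ∧ p3)=F] refutes=False
  v=0001: Γ:[p3=T, (p3 ∨ p3)=T] Δ:[¬¬(p1 ∧ p3)=F] refutes=True  ← countermodel

Result: [0, 0, 0, 1]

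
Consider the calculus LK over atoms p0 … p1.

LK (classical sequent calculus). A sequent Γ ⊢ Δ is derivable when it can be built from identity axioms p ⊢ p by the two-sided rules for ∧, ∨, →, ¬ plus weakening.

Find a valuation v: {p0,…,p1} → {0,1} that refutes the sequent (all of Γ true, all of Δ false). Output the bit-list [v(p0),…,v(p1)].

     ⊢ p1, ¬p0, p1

Enumerate valuations to refute Γ ⊢ Δ:
  v=00: Γ:[] Δ:[p1=F, ¬p0=T, p1=F] refutes=False
  v=01: Γ:[] Δ:[p1=T, ¬p0=T, p1=T] refutes=False
  v=10: Γ:[] Δ:[p1=F, ¬p0=F, p1=F] refutes=True  ← countermodel

Result: [1, 0]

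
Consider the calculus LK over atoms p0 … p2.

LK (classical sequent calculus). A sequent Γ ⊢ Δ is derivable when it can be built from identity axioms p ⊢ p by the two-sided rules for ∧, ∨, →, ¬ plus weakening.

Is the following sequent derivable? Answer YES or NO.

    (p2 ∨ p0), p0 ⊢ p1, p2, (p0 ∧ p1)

Enumerate valuations to refute Γ ⊢ Δ:
  v=000: Γ:[(p2 ∨ p0)=F, p0=F] Δ:[p1=F, p2=F, (p0 ∧ p1)=F] refutes=False
  v=001: Γ:[(p2 ∨ p0)=T, p0=F] Δ:[p1=F, p2=T, (p0 ∧ p1)=F] refutes=False
  v=010: Γ:[(p2 ∨ p0)=F, p0=F] Δ:[p1=T, p2=F, (p0 ∧ p1)=F] refutes=False
  v=011: Γ:[(p2 ∨ p0)=T, p0=F] Δ:[p1=T, p2=T, (p0 ∧ p1)=F] refutes=False
  v=100: Γ:[(p2 ∨ p0)=T, p0=T] Δ:[p1=F, p2=F, (p0 ∧ p1)=F] refutes=True  ← countermodel

Result: NO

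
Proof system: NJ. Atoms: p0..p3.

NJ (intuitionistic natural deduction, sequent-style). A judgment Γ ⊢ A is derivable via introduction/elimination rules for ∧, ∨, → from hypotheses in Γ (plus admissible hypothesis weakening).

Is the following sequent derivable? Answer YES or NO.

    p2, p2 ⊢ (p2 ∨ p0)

Proof tree:
[Wk] p2, p2 ⊢ (p2 ∨ p0)
  [∨I₁] p2 ⊢ (p2 ∨ p0)
    [Ax] p2 ⊢ p2

Result: YES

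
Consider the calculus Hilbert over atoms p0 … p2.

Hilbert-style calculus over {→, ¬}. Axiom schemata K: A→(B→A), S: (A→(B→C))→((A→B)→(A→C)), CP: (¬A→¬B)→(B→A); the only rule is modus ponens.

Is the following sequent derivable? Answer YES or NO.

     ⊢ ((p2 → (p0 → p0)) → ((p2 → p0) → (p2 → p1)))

Search for a countermodel by truth-table:
  v=000: Γ:[] Δ:[((p2 → (p0 → p0)) → ((p2 → p0) → (p2 → p1)))=T] refutes=False
  v=001: Γ:[] Δ:[((p2 → (p0 → p0)) → ((p2 → p0) → (p2 → p1)))=T] refutes=False
  v=010: Γ:[] Δ:[((p2 → (p0 → p0)) → ((p2 → p0) → (p2 → p1)))=T] refutes=False
  v=011: Γ:[] Δ:[((p2 → (p0 → p0)) → ((p2 → p0) → (p2 → p1)))=T] refutes=False
  v=100: Γ:[] Δ:[((p2 → (p0 → p0)) → ((p2 → p0) → (p2 → p1)))=T] refutes=False
  v=101: Γ:[] Δ:[((p2 → (p0 → p0)) → ((p2 → p0) → (p2 → p1)))=F] refutes=True  ← countermodel

Result: NO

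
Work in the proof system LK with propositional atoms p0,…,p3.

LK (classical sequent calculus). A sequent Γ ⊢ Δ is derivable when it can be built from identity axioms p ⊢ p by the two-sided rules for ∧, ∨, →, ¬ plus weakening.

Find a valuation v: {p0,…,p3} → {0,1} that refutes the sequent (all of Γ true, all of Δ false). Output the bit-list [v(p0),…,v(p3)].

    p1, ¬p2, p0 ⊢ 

Search for a countermodel by truth-table:
  v=0000: Γ:[p1=F, ¬p2=T, p0=F] Δ:[] refutes=False
  v=0001: Γ:[p1=F, ¬p2=T, p0=F] Δ:[] refutes=False
  v=0010: Γ:[p1=F, ¬p2=F, p0=F] Δ:[] refutes=False
  v=0011: Γ:[p1=F, ¬p2=F, p0=F] Δ:[] refutes=False
  v=0100: Γ:[p1=T, ¬p2=T, p0=F] Δ:[] refutes=False
  v=0101: Γ:[p1=T, ¬p2=T, p0=F] Δ:[] refutes=False
  v=0110: Γ:[p1=T, ¬p2=F, p0=F] Δ:[] refutes=False
  v=0111: Γ:[p1=T, ¬p2=F, p0=F] Δ:[] refutes=False
  v=1000: Γ:[p1=F, ¬p2=T, p0=T] Δ:[] refutes=False
  v=1001: Γ:[p1=F, ¬p2=T, p0=T] Δ:[] refutes=False
  v=1010: Γ:[p1=F, ¬p2=F, p0=T] Δ:[] refutes=False
  v=1011: Γ:[p1=F, ¬p2=F, p0=T] Δ:[] refutes=False
  v=1100: Γ:[p1=T, ¬p2=T, p0=T] Δ:[] refutes=True  ← countermodel

Result: [1, 1, 0, 0]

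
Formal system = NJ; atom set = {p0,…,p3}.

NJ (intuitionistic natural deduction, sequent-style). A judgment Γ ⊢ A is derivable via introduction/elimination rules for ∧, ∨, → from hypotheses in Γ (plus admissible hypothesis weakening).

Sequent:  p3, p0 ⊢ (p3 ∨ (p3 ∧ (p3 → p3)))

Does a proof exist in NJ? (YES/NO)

Derivation trace:
[∨I₂] p3, p0 ⊢ (p3 ∨ (p3 ∧ (p3 → p3)))
  [Wk] p3, p0 ⊢ (p3 ∧ (p3 → p3))
    [∧I] p3 ⊢ (p3 ∧ (p3 → p3))
      [Ax] p3 ⊢ p3
      [→I]  ⊢ (p3 → p3)
        [Ax] p3 ⊢ p3

Result: YES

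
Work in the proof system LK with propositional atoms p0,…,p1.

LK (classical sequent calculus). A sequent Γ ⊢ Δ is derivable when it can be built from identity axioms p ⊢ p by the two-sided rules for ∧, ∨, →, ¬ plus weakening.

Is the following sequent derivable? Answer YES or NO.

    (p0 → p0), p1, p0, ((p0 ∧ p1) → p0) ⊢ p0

Proof tree:
[→L] (p0 → p0), p1, p0, ((p0 ∧ p1) → p0) ⊢ p0
  [∧R] (p0 → p0), p1, p0 ⊢ (p0 ∧ p1)
    [→L] p0, (p0 → p0) ⊢ p0
      [Ax] p0 ⊢ p0
      [Ax] p0 ⊢ p0
    [Ax] p1 ⊢ p1
  [Ax] p0 ⊢ p0

Result: YES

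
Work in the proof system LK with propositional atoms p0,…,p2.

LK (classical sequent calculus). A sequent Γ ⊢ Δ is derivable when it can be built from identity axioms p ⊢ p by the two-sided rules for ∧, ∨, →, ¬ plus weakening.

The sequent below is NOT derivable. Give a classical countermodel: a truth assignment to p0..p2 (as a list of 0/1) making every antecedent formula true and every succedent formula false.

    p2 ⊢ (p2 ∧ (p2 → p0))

Truth-table refutation:
  v=000: Γ:[p2=F] Δ:[(p2 ∧ (p2 → p0))=F] refutes=False
  v=001: Γ:[p2=T] Δ:[(p2 ∧ (p2 → p0))=F] refutes=True  ← countermodel

Result: [0, 0, 1]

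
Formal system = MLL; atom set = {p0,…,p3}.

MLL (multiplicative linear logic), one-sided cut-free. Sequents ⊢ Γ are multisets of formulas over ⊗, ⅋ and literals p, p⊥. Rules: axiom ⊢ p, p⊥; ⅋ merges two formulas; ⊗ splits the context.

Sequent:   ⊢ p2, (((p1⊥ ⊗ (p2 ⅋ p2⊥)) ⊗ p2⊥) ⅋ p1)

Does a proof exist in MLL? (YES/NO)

Proof tree:
[⅋]  ⊢ p2, (((p1⊥ ⊗ (p2 ⅋ p2⊥)) ⊗ p2⊥) ⅋ p1)
  [⊗]  ⊢ p1, p2, ((p1⊥ ⊗ (p2 ⅋ p2⊥)) ⊗ p2⊥)
    [⊗]  ⊢ p1, (p1⊥ ⊗ (p2 ⅋ p2⊥))
      [Ax]  ⊢ p1, p1⊥
      [⅋]  ⊢ (p2 ⅋ p2⊥)
        [Ax]  ⊢ p2, p2⊥
    [Ax]  ⊢ p2, p2⊥

Result: YES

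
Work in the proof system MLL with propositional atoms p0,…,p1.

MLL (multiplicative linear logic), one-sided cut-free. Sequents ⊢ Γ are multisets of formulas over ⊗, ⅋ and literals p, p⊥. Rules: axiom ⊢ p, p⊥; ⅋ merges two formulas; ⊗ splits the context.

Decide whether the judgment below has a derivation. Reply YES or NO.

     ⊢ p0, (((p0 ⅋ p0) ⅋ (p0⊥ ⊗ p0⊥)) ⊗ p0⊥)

Proof tree:
[⊗]  ⊢ p0, (((p0 ⅋ p0) ⅋ (p0⊥ ⊗ p0⊥)) ⊗ p0⊥)
  [⅋]  ⊢ ((p0 ⅋ p0) ⅋ (p0⊥ ⊗ p0⊥))
    [⅋]  ⊢ (p0⊥ ⊗ p0⊥), (p0 ⅋ p0)
      [⊗]  ⊢ p0, p0, (p0⊥ ⊗ p0⊥)
        [Ax]  ⊢ p0, p0⊥
        [Ax]  ⊢ p0, p0⊥
  [Ax]  ⊢ p0, p0⊥

Result: YES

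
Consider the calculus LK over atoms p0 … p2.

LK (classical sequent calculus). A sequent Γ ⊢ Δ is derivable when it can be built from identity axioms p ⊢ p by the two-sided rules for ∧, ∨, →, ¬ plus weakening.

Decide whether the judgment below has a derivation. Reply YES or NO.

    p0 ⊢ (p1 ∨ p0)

Derivation trace:
[∨R] p0 ⊢ (p1 ∨ p0)
  [WR] p0 ⊢ p0, p1
    [Ax] p0 ⊢ p0

Result: YES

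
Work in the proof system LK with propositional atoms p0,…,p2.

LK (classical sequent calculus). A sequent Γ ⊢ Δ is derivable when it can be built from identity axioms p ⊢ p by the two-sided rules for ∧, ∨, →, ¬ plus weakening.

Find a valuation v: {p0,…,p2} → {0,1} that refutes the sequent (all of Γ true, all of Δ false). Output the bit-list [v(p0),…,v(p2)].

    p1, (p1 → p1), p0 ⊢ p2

Enumerate valuations to refute Γ ⊢ Δ:
  v=000: Γ:[p1=F, (p1 → p1)=T, p0=F] Δ:[p2=F] refutes=False
  v=001: Γ:[p1=F, (p1 → p1)=T, p0=F] Δ:[p2=T] refutes=False
  v=010: Γ:[p1=T, (p1 → p1)=T, p0=F] Δ:[p2=F] refutes=False
  v=011: Γ:[p1=T, (p1 → p1)=T, p0=F] Δ:[p2=T] refutes=False
  v=100: Γ:[p1=F, (p1 → p1)=T, p0=T] Δ:[p2=F] refutes=False
  v=101: Γ:[p1=F, (p1 → p1)=T, p0=T] Δ:[p2=T] refutes=False
  v=110: Γ:[p1=T, (p1 → p1)=T, p0=T] Δ:[p2=F] refutes=True  ← countermodel

Result: [1, 1, 0]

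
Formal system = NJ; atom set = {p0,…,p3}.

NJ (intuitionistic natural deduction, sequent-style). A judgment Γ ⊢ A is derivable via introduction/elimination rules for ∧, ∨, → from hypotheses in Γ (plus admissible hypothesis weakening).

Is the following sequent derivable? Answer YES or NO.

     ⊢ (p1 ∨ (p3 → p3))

Derivation trace:
[∨I₂]  ⊢ (p1 ∨ (p3 → p3))
  [→I]  ⊢ (p3 → p3)
    [Ax] p3 ⊢ p3

Result: YES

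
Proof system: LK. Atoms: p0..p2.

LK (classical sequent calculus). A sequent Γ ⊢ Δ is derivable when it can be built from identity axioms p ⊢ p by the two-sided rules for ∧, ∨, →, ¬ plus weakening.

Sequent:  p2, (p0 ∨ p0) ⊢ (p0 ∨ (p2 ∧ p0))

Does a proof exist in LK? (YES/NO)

Derivation trace:
[∨R] p2, (p0 ∨ p0) ⊢ (p0 ∨ (p2 ∧ p0))
  [∨L] p2, (p0 ∨ p0) ⊢ (p2 ∧ p0), p0
    [Ax] p0 ⊢ p0
    [∧R] p2, p0 ⊢ (p2 ∧ p0)
      [Ax] p2 ⊢ p2
      [Ax] p0 ⊢ p0

Result: YES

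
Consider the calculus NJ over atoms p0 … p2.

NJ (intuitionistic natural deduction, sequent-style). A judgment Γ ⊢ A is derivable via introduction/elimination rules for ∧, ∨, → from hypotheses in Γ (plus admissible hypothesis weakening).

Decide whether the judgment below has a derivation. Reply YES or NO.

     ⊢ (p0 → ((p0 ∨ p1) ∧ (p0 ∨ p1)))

Proof tree:
[→I]  ⊢ (p0 → ((p0 ∨ p1) ∧ (p0 ∨ p1)))
  [∧I] p0 ⊢ ((p0 ∨ p1) ∧ (p0 ∨ p1))
    [∨I₁] p0 ⊢ (p0 ∨ p1)
      [Ax] p0 ⊢ p0
    [∨I₁] p0 ⊢ (p0 ∨ p1)
      [Ax] p0 ⊢ p0

Result: YES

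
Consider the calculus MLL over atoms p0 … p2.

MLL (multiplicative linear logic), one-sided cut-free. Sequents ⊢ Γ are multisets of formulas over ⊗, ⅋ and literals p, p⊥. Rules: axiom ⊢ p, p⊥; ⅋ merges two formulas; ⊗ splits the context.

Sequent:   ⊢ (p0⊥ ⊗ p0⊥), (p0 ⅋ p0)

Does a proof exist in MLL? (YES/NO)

Proof tree:
[⅋]  ⊢ (p0⊥ ⊗ p0⊥), (p0 ⅋ p0)
  [⊗]  ⊢ p0, p0, (p0⊥ ⊗ p0⊥)
    [Ax]  ⊢ p0, p0⊥
    [Ax]  ⊢ p0, p0⊥

Result: YES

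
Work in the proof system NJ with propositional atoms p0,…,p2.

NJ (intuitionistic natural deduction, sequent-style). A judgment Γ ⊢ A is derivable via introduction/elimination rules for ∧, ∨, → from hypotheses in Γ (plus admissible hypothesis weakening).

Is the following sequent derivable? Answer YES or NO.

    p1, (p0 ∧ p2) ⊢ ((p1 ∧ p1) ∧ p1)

Proof tree:
[∧I] p1, (p0 ∧ p2) ⊢ ((p1 ∧ p1) ∧ p1)
  [Wk] p1, (p0 ∧ p2), (p0 ∧ p2) ⊢ (p1 ∧ p1)
    [Wk] p1, (p0 ∧ p2) ⊢ (p1 ∧ p1)
      [∧I] p1 ⊢ (p1 ∧ p1)
        [Ax] p1 ⊢ p1
        [Ax] p1 ⊢ p1
  [Ax] p1 ⊢ p1

Result: YES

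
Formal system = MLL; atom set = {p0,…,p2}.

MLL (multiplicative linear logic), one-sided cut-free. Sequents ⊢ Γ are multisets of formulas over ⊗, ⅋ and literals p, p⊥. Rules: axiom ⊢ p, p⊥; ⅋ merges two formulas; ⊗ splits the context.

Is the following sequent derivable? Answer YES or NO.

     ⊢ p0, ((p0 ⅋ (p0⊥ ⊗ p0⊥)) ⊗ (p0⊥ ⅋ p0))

Proof tree:
[⊗]  ⊢ p0, ((p0 ⅋ (p0⊥ ⊗ p0⊥)) ⊗ (p0⊥ ⅋ p0))
  [⅋]  ⊢ p0, (p0 ⅋ (p0⊥ ⊗ p0⊥))
    [⊗]  ⊢ p0, p0, (p0⊥ ⊗ p0⊥)
      [Ax]  ⊢ p0, p0⊥
      [Ax]  ⊢ p0, p0⊥
  [⅋]  ⊢ (p0⊥ ⅋ p0)
    [Ax]  ⊢ p0, p0⊥

Result: YES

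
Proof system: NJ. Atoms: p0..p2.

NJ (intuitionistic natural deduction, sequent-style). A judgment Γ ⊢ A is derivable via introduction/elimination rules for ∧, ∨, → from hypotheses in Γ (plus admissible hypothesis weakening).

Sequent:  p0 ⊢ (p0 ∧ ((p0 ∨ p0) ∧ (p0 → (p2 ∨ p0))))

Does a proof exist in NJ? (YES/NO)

Proof tree:
[∧I] p0 ⊢ (p0 ∧ ((p0 ∨ p0) ∧ (p0 → (p2 ∨ p0))))
  [Ax] p0 ⊢ p0
  [∧I] p0 ⊢ ((p0 ∨ p0) ∧ (p0 → (p2 ∨ p0)))
    [∨I₁] p0 ⊢ (p0 ∨ p0)
      [Ax] p0 ⊢ p0
    [→I]  ⊢ (p0 → (p2 ∨ p0))
      [∨I₂] p0 ⊢ (p2 ∨ p0)
        [Ax] p0 ⊢ p0

Result: YES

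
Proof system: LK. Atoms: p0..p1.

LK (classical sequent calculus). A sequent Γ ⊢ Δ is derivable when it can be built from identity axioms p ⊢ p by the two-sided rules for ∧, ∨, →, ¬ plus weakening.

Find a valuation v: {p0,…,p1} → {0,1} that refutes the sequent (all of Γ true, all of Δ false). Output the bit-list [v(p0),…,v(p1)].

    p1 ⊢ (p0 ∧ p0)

Enumerate valuations to refute Γ ⊢ Δ:
  v=00: Γ:[p1=F] Δ:[(p0 ∧ p0)=F] refutes=False
  v=01: Γ:[p1=T] Δ:[(p0 ∧ p0)=F] refutes=True  ← countermodel

Result: [0, 1]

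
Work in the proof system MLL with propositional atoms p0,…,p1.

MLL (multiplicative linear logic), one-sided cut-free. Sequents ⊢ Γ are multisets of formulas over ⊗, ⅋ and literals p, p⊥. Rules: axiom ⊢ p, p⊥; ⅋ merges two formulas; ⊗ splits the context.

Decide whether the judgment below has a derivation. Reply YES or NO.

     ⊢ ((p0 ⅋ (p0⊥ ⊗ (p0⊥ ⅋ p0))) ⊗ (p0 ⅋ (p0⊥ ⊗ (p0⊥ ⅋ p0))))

Proof tree:
[⊗]  ⊢ ((p0 ⅋ (p0⊥ ⊗ (p0⊥ ⅋ p0))) ⊗ (p0 ⅋ (p0⊥ ⊗ (p0⊥ ⅋ p0))))
  [⅋]  ⊢ (p0 ⅋ (p0⊥ ⊗ (p0⊥ ⅋ p0)))
    [⊗]  ⊢ p0, (p0⊥ ⊗ (p0⊥ ⅋ p0))
      [Ax]  ⊢ p0, p0⊥
      [⅋]  ⊢ (p0⊥ ⅋ p0)
        [Ax]  ⊢ p0, p0⊥
  [⅋]  ⊢ (p0 ⅋ (p0⊥ ⊗ (p0⊥ ⅋ p0)))
    [⊗]  ⊢ p0, (p0⊥ ⊗ (p0⊥ ⅋ p0))
      [Ax]  ⊢ p0, p0⊥
      [⅋]  ⊢ (p0⊥ ⅋ p0)
        [Ax]  ⊢ p0, p0⊥

Result: YES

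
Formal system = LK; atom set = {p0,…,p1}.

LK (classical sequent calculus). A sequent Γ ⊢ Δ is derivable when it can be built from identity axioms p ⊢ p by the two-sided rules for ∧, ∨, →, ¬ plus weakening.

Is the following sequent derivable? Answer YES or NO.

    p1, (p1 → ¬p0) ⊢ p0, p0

Search for a countermodel by truth-table:
  v=00: Γ:[p1=F, (p1 → ¬p0)=T] Δ:[p0=F, p0=F] refutes=False
  v=01: Γ:[p1=T, (p1 → ¬p0)=T] Δ:[p0=F, p0=F] refutes=True  ← countermodel

Result: NO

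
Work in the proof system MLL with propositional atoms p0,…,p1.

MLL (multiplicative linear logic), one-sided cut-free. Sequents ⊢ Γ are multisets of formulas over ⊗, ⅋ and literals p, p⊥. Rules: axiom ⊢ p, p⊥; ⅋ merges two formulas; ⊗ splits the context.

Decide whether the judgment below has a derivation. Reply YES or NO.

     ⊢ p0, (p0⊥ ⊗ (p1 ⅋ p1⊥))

Derivation (root first):
[⊗]  ⊢ p0, (p0⊥ ⊗ (p1 ⅋ p1⊥))
  [Ax]  ⊢ p0, p0⊥
  [⅋]  ⊢ (p1 ⅋ p1⊥)
    [Ax]  ⊢ p1, p1⊥

Result: YES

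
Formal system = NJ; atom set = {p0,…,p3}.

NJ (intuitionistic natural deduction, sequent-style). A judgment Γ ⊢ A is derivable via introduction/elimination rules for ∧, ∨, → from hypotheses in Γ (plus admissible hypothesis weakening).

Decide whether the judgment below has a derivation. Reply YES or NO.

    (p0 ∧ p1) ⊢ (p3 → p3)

Derivation trace:
[Wk] (p0 ∧ p1) ⊢ (p3 → p3)
  [→I]  ⊢ (p3 → p3)
    [Ax] p3 ⊢ p3

Result: YES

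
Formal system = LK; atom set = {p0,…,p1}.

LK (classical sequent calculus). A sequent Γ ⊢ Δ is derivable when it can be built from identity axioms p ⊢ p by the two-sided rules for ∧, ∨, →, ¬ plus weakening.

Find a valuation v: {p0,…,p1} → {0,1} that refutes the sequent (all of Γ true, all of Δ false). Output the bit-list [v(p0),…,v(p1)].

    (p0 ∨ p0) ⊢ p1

Enumerate valuations to refute Γ ⊢ Δ:
  v=00: Γ:[(p0 ∨ p0)=F] Δ:[p1=F] refutes=False
  v=01: Γ:[(p0 ∨ p0)=F] Δ:[p1=T] refutes=False
  v=10: Γ:[(p0 ∨ p0)=T] Δ:[p1=F] refutes=True  ← countermodel

Result: [1, 0]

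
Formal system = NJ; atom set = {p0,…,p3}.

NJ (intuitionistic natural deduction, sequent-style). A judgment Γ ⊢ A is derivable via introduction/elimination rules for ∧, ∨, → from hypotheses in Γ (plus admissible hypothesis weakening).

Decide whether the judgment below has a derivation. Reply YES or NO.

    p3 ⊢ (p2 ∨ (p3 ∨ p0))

Proof tree:
[∨I₂] p3 ⊢ (p2 ∨ (p3 ∨ p0))
  [∨I₁] p3 ⊢ (p3 ∨ p0)
    [Ax] p3 ⊢ p3

Result: YES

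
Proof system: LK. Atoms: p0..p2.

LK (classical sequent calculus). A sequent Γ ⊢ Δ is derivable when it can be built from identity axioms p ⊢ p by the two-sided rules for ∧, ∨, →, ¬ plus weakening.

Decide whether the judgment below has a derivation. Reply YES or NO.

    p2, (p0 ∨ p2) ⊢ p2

Derivation (root first):
[∨L] p2, (p0 ∨ p2) ⊢ p2
  [WL] p2, p0 ⊢ p2
    [Ax] p2 ⊢ p2
  [Ax] p2 ⊢ p2

Result: YES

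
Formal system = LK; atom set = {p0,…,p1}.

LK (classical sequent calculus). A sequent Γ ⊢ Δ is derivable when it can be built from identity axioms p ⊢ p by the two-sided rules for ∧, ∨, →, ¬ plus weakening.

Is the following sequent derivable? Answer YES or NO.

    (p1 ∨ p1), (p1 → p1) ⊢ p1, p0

Proof tree:
[→L] (p1 ∨ p1), (p1 → p1) ⊢ p1, p0
  [∨L] (p1 ∨ p1) ⊢ p1
    [Ax] p1 ⊢ p1
    [Ax] p1 ⊢ p1
  [WR] p1 ⊢ p1, p0
    [Ax] p1 ⊢ p1

Result: YES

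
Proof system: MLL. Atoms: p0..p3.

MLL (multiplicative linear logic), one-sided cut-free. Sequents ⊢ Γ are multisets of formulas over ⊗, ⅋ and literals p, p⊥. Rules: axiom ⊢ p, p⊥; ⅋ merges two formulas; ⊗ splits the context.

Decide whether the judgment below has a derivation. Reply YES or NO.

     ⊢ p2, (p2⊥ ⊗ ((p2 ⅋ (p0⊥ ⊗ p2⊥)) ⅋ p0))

Derivation trace:
[⊗]  ⊢ p2, (p2⊥ ⊗ ((p2 ⅋ (p0⊥ ⊗ p2⊥)) ⅋ p0))
  [Ax]  ⊢ p2, p2⊥
  [⅋]  ⊢ ((p2 ⅋ (p0⊥ ⊗ p2⊥)) ⅋ p0)
    [⅋]  ⊢ p0, (p2 ⅋ (p0⊥ ⊗ p2⊥))
      [⊗]  ⊢ p0, p2, (p0⊥ ⊗ p2⊥)
        [Ax]  ⊢ p0, p0⊥
        [Ax]  ⊢ p2, p2⊥

Result: YES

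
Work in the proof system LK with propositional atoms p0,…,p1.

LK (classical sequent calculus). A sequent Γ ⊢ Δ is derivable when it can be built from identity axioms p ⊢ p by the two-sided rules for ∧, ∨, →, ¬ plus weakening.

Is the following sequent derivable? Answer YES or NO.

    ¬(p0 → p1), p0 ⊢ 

Truth-table refutation:
  v=00: Γ:[¬(p0 → p1)=F, p0=F] Δ:[] refutes=False
  v=01: Γ:[¬(p0 → p1)=F, p0=F] Δ:[] refutes=False
  v=10: Γ:[¬(p0 → p1)=T, p0=T] Δ:[] refutes=True  ← countermodel

Result: NO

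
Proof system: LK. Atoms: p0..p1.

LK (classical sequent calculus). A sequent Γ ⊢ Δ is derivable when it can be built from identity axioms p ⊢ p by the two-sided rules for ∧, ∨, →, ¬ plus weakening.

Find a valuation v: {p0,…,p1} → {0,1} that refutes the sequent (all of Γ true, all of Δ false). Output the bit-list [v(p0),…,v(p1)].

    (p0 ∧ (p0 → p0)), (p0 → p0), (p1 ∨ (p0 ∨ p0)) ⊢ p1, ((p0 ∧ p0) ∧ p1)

Truth-table refutation:
  v=00: Γ:[(p0 ∧ (p0 → p0))=F, (p0 → p0)=T, (p1 ∨ (p0 ∨ p0))=F] Δ:[p1=F, ((p0 ∧ p0) ∧ p1)=F] refutes=False
  v=01: Γ:[(p0 ∧ (p0 → p0))=F, (p0 → p0)=T, (p1 ∨ (p0 ∨ p0))=T] Δ:[p1=T, ((p0 ∧ p0) ∧ p1)=F] refutes=False
  v=10: Γ:[(p0 ∧ (p0 → p0))=T, (p0 → p0)=T, (p1 ∨ (p0 ∨ p0))=T] Δ:[p1=F, ((p0 ∧ p0) ∧ p1)=F] refutes=True  ← countermodel

Result: [1, 0]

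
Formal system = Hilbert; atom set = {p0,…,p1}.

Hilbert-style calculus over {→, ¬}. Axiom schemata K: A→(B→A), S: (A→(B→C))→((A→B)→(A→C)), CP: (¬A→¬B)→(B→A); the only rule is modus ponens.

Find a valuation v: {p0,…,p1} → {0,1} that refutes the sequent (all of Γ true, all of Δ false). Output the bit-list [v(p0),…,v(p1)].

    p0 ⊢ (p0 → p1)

Truth-table refutation:
  v=00: Γ:[p0=F] Δ:[(p0 → p1)=T] refutes=False
  v=01: Γ:[p0=F] Δ:[(p0 → p1)=T] refutes=False
  v=10: Γ:[p0=T] Δ:[(p0 → p1)=F] refutes=True  ← countermodel

Result: [1, 0]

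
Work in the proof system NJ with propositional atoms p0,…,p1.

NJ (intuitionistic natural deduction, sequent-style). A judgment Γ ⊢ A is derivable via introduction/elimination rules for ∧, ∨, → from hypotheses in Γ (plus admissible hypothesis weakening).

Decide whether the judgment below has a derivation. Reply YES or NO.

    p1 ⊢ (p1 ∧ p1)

Derivation trace:
[∧I] p1 ⊢ (p1 ∧ p1)
  [Ax] p1 ⊢ p1
  [Wk] p1, p1 ⊢ p1
    [Ax] p1 ⊢ p1

Result: YES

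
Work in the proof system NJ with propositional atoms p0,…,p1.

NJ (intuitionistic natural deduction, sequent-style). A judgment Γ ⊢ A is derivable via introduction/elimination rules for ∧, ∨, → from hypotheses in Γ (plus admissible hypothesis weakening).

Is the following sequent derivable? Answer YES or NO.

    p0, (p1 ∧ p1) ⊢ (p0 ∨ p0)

Derivation (root first):
[Wk] p0, (p1 ∧ p1) ⊢ (p0 ∨ p0)
  [∨I₁] p0 ⊢ (p0 ∨ p0)
    [Ax] p0 ⊢ p0

Result: YES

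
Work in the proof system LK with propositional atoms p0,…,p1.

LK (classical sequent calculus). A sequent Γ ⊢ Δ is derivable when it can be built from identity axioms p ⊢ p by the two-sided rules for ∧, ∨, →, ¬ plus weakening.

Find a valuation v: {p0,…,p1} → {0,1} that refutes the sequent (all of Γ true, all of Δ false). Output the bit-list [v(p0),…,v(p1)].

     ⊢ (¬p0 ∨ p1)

Enumerate valuations to refute Γ ⊢ Δ:
  v=00: Γ:[] Δ:[(¬p0 ∨ p1)=T] refutes=False
  v=01: Γ:[] Δ:[(¬p0 ∨ p1)=T] refutes=False
  v=10: Γ:[] Δ:[(¬p0 ∨ p1)=F] refutes=True  ← countermodel

Result: [1, 0]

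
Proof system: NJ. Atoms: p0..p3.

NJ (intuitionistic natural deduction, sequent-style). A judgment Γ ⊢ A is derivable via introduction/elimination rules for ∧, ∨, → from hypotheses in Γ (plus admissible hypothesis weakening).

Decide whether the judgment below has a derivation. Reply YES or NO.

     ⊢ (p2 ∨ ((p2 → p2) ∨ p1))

Derivation trace:
[∨I₂]  ⊢ (p2 ∨ ((p2 → p2) ∨ p1))
  [∨I₁]  ⊢ ((p2 → p2) ∨ p1)
    [→I]  ⊢ (p2 → p2)
      [Ax] p2 ⊢ p2

Result: YES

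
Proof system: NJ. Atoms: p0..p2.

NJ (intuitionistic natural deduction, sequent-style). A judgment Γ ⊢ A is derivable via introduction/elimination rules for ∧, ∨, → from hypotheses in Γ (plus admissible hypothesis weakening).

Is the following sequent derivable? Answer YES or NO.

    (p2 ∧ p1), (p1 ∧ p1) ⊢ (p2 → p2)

Derivation (root first):
[Wk] (p2 ∧ p1), (p1 ∧ p1) ⊢ (p2 → p2)
  [Wk] (p2 ∧ p1) ⊢ (p2 → p2)
    [→I]  ⊢ (p2 → p2)
      [Ax] p2 ⊢ p2

Result: YES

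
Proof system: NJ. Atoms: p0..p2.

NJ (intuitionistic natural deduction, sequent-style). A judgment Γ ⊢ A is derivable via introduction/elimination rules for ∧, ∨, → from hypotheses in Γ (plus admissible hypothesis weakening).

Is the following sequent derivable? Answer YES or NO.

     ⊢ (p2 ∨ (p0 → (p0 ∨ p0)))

Derivation trace:
[∨I₂]  ⊢ (p2 ∨ (p0 → (p0 ∨ p0)))
  [→I]  ⊢ (p0 → (p0 ∨ p0))
    [∨I₁] p0 ⊢ (p0 ∨ p0)
      [Ax] p0 ⊢ p0

Result: YES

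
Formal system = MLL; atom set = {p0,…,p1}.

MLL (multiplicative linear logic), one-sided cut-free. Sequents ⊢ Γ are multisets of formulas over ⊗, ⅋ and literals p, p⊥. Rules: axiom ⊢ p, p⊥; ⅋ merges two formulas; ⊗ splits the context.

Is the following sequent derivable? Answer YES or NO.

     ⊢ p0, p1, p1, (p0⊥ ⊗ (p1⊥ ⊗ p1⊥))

Derivation trace:
[⊗]  ⊢ p0, p1, p1, (p0⊥ ⊗ (p1⊥ ⊗ p1⊥))
  [Ax]  ⊢ p0, p0⊥
  [⊗]  ⊢ p1, p1, (p1⊥ ⊗ p1⊥)
    [Ax]  ⊢ p1, p1⊥
    [Ax]  ⊢ p1, p1⊥

Result: YES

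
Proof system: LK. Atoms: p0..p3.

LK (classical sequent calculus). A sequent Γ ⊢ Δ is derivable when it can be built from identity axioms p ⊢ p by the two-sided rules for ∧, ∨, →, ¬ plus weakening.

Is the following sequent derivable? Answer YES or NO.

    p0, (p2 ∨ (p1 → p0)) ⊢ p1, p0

Derivation trace:
[∨L] p0, (p2 ∨ (p1 → p0)) ⊢ p1, p0
  [WL] p0, p2 ⊢ p0
    [Ax] p0 ⊢ p0
  [→L] p0, (p1 → p0) ⊢ p1, p0
    [WR] p0 ⊢ p0, p1
      [Ax] p0 ⊢ p0
    [WR] p0 ⊢ p0, p1
      [Ax] p0 ⊢ p0

Result: YES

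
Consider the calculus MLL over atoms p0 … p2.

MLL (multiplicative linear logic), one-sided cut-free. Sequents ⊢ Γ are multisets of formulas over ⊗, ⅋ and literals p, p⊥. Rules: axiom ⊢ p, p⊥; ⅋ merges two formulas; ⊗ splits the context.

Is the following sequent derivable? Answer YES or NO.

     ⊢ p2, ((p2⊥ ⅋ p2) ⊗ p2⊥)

Derivation trace:
[⊗]  ⊢ p2, ((p2⊥ ⅋ p2) ⊗ p2⊥)
  [⅋]  ⊢ (p2⊥ ⅋ p2)
    [Ax]  ⊢ p2, p2⊥
  [Ax]  ⊢ p2, p2⊥

Result: YES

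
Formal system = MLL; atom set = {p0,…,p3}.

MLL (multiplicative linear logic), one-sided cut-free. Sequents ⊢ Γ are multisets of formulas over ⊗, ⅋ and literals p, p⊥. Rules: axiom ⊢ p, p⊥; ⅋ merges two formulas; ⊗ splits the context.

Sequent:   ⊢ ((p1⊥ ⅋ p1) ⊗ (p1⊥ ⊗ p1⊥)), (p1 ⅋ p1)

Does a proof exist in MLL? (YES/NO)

Derivation (root first):
[⅋]  ⊢ ((p1⊥ ⅋ p1) ⊗ (p1⊥ ⊗ p1⊥)), (p1 ⅋ p1)
  [⊗]  ⊢ p1, p1, ((p1⊥ ⅋ p1) ⊗ (p1⊥ ⊗ p1⊥))
    [⅋]  ⊢ (p1⊥ ⅋ p1)
      [Ax]  ⊢ p1, p1⊥
    [⊗]  ⊢ p1, p1, (p1⊥ ⊗ p1⊥)
      [Ax]  ⊢ p1, p1⊥
      [Ax]  ⊢ p1, p1⊥

Result: YES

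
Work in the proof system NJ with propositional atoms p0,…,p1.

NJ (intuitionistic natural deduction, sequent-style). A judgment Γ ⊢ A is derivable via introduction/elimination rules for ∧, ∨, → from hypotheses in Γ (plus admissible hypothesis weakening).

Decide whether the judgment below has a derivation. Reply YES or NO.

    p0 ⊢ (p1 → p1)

Derivation trace:
[→I] p0 ⊢ (p1 → p1)
  [Wk] p1, p0 ⊢ p1
    [Ax] p1 ⊢ p1

Result: YES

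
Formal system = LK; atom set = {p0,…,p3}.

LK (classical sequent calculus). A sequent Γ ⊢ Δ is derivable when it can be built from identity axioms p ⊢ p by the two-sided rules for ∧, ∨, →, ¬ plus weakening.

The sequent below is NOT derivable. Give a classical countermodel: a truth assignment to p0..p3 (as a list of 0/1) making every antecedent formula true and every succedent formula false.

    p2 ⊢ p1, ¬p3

Truth-table refutation:
  v=0000: Γ:[p2=F] Δ:[p1=F, ¬p3=T] refutes=False
  v=0001: Γ:[p2=F] Δ:[p1=F, ¬p3=F] refutes=False
  v=0010: Γ:[p2=T] Δ:[p1=F, ¬p3=T] refutes=False
  v=0011: Γ:[p2=T] Δ:[p1=F, ¬p3=F] refutes=True  ← countermodel

Result: [0, 0, 1, 1]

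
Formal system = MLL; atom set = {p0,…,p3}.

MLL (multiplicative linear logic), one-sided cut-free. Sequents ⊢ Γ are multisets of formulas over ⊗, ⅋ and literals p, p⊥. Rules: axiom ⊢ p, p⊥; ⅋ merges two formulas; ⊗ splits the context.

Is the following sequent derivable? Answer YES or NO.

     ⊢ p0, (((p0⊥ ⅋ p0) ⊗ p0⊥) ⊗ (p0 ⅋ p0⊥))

Derivation (root first):
[⊗]  ⊢ p0, (((p0⊥ ⅋ p0) ⊗ p0⊥) ⊗ (p0 ⅋ p0⊥))
  [⊗]  ⊢ p0, ((p0⊥ ⅋ p0) ⊗ p0⊥)
    [⅋]  ⊢ (p0⊥ ⅋ p0)
      [Ax]  ⊢ p0, p0⊥
    [Ax]  ⊢ p0, p0⊥
  [⅋]  ⊢ (p0 ⅋ p0⊥)
    [Ax]  ⊢ p0, p0⊥

Result: YES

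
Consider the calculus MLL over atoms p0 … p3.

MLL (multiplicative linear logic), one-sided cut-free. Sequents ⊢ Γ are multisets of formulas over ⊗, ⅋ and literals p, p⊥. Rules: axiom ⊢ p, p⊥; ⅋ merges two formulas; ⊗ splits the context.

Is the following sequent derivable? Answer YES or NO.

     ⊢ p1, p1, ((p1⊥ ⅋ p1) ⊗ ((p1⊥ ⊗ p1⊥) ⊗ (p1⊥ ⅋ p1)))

Derivation trace:
[⊗]  ⊢ p1, p1, ((p1⊥ ⅋ p1) ⊗ ((p1⊥ ⊗ p1⊥) ⊗ (p1⊥ ⅋ p1)))
  [⅋]  ⊢ (p1⊥ ⅋ p1)
    [Ax]  ⊢ p1, p1⊥
  [⊗]  ⊢ p1, p1, ((p1⊥ ⊗ p1⊥) ⊗ (p1⊥ ⅋ p1))
    [⊗]  ⊢ p1, p1, (p1⊥ ⊗ p1⊥)
      [Ax]  ⊢ p1, p1⊥
      [Ax]  ⊢ p1, p1⊥
    [⅋]  ⊢ (p1⊥ ⅋ p1)
      [Ax]  ⊢ p1, p1⊥

Result: YES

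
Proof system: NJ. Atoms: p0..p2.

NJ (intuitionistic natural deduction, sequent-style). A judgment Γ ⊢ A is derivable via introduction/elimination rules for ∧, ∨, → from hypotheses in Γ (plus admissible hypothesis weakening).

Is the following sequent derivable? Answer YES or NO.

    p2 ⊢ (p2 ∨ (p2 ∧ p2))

Proof tree:
[∨I₂] p2 ⊢ (p2 ∨ (p2 ∧ p2))
  [∧I] p2 ⊢ (p2 ∧ p2)
    [Ax] p2 ⊢ p2
    [Ax] p2 ⊢ p2

Result: YES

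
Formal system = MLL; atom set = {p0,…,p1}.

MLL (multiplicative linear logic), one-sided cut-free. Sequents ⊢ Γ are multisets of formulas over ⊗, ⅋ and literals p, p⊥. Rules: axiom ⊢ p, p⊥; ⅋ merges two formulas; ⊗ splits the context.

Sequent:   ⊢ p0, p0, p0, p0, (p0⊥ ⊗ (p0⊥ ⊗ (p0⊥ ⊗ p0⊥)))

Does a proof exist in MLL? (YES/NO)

Derivation trace:
[⊗]  ⊢ p0, p0, p0, p0, (p0⊥ ⊗ (p0⊥ ⊗ (p0⊥ ⊗ p0⊥)))
  [Ax]  ⊢ p0, p0⊥
  [⊗]  ⊢ p0, p0, p0, (p0⊥ ⊗ (p0⊥ ⊗ p0⊥))
    [Ax]  ⊢ p0, p0⊥
    [⊗]  ⊢ p0, p0, (p0⊥ ⊗ p0⊥)
      [Ax]  ⊢ p0, p0⊥
      [Ax]  ⊢ p0, p0⊥

Result: YES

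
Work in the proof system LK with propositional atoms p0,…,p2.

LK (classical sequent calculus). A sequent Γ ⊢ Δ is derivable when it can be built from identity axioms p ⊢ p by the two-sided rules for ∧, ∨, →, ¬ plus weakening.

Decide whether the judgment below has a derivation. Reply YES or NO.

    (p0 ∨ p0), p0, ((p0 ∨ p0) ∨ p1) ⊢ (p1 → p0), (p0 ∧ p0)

Proof tree:
[∨L] (p0 ∨ p0), p0, ((p0 ∨ p0) ∨ p1) ⊢ (p1 → p0), (p0 ∧ p0)
  [∨L] (p0 ∨ p0), (p0 ∨ p0) ⊢ (p0 ∧ p0)
    [∧R] (p0 ∨ p0), p0 ⊢ (p0 ∧ p0)
      [Ax] p0 ⊢ p0
      [∨L] (p0 ∨ p0) ⊢ p0
        [Ax] p0 ⊢ p0
        [Ax] p0 ⊢ p0
    [∧R] (p0 ∨ p0), p0 ⊢ (p0 ∧ p0)
      [Ax] p0 ⊢ p0
      [∨L] (p0 ∨ p0) ⊢ p0
        [Ax] p0 ⊢ p0
        [Ax] p0 ⊢ p0
  [→R] p0, p1 ⊢ (p1 → p0)
    [WL] p0, p1, p1 ⊢ p0
      [WL] p0, p1 ⊢ p0
        [Ax] p0 ⊢ p0

Result: YES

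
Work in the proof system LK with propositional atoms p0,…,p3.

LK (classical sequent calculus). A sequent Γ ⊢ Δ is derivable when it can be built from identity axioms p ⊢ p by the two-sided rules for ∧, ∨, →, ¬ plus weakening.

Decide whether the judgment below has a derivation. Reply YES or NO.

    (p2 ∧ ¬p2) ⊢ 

Derivation trace:
[∧L] (p2 ∧ ¬p2) ⊢ 
  [¬L] p2, ¬p2 ⊢ 
    [Ax] p2 ⊢ p2

Result: YES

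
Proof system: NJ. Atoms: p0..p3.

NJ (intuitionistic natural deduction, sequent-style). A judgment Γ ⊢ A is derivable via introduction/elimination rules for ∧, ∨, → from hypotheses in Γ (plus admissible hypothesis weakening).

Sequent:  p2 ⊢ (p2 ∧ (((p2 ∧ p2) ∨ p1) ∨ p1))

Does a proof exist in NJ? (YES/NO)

Derivation (root first):
[∧I] p2 ⊢ (p2 ∧ (((p2 ∧ p2) ∨ p1) ∨ p1))
  [Ax] p2 ⊢ p2
  [∨I₁] p2 ⊢ (((p2 ∧ p2) ∨ p1) ∨ p1)
    [∨I₁] p2 ⊢ ((p2 ∧ p2) ∨ p1)
      [∧I] p2 ⊢ (p2 ∧ p2)
        [Ax] p2 ⊢ p2
        [Ax] p2 ⊢ p2

Result: YES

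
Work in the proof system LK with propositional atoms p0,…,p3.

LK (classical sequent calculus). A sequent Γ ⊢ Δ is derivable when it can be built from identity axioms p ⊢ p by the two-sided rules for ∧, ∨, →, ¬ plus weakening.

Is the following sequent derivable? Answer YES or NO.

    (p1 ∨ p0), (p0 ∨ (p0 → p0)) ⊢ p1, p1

Enumerate valuations to refute Γ ⊢ Δ:
  v=0000: Γ:[(p1 ∨ p0)=F, (p0 ∨ (p0 → p0))=T] Δ:[p1=F, p1=F] refutes=False
  v=0001: Γ:[(p1 ∨ p0)=F, (p0 ∨ (p0 → p0))=T] Δ:[p1=F, p1=F] refutes=False
  v=0010: Γ:[(p1 ∨ p0)=F, (p0 ∨ (p0 → p0))=T] Δ:[p1=F, p1=F] refutes=False
  v=0011: Γ:[(p1 ∨ p0)=F, (p0 ∨ (p0 → p0))=T] Δ:[p1=F, p1=F] refutes=False
  v=0100: Γ:[(p1 ∨ p0)=T, (p0 ∨ (p0 → p0))=T] Δ:[p1=T, p1=T] refutes=False
  v=0101: Γ:[(p1 ∨ p0)=T, (p0 ∨ (p0 → p0))=T] Δ:[p1=T, p1=T] refutes=False
  v=0110: Γ:[(p1 ∨ p0)=T, (p0 ∨ (p0 → p0))=T] Δ:[p1=T, p1=T] refutes=False
  v=0111: Γ:[(p1 ∨ p0)=T, (p0 ∨ (p0 → p0))=T] Δ:[p1=T, p1=T] refutes=False
  v=1000: Γ:[(p1 ∨ p0)=T, (p0 ∨ (p0 → p0))=T] Δ:[p1=F, p1=F] refutes=True  ← countermodel

Result: NO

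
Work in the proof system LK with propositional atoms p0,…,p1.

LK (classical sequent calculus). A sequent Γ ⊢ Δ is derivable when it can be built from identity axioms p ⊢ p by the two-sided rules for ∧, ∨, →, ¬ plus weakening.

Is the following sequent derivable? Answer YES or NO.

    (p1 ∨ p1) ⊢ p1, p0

Proof tree:
[∨L] (p1 ∨ p1) ⊢ p1, p0
  [WR] p1 ⊢ p1, p0
    [Ax] p1 ⊢ p1
  [Ax] p1 ⊢ p1

Result: YES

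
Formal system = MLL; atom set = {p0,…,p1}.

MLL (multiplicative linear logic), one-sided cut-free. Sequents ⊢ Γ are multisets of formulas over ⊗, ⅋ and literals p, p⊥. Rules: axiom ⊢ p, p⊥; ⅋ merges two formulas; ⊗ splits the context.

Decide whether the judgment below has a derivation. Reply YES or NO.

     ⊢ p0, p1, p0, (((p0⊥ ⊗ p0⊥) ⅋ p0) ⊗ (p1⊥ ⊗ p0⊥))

Derivation (root first):
[⊗]  ⊢ p0, p1, p0, (((p0⊥ ⊗ p0⊥) ⅋ p0) ⊗ (p1⊥ ⊗ p0⊥))
  [⅋]  ⊢ p0, ((p0⊥ ⊗ p0⊥) ⅋ p0)
    [⊗]  ⊢ p0, p0, (p0⊥ ⊗ p0⊥)
      [Ax]  ⊢ p0, p0⊥
      [Ax]  ⊢ p0, p0⊥
  [⊗]  ⊢ p1, p0, (p1⊥ ⊗ p0⊥)
    [Ax]  ⊢ p1, p1⊥
    [Ax]  ⊢ p0, p0⊥

Result: YES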